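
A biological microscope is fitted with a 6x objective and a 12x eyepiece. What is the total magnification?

The overall magnification of a compound microscope is the product of the objective and eyepiece magnifications:
M = M_obj x M_eye = 6 x 12 = 72.

72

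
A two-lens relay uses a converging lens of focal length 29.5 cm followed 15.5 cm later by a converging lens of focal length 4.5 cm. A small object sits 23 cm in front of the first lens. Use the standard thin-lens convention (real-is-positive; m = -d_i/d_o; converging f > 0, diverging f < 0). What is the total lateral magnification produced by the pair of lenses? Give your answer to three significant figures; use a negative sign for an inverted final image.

-0.177

Lens 1: 1/d_i1 = 1/f_1 - 1/d_o1 = 1/29.5 - 1/23 = -0.00958 cm^-1, so d_i1 = -104.385 cm.
m_1 = -(-104.385)/23 = 4.5385.
With d_i1 < 0 the first image is virtual and lies on the object side; the object distance for lens 2 is d_o2 = 15.5 - (-104.385) = 119.885 cm.
Lens 2: 1/d_i2 = 1/f_2 - 1/d_o2 = 1/4.5 - 1/(119.885) = 0.21388 cm^-1, so d_i2 = 4.676 cm.
m_2 = -(4.676)/(119.885) = -0.0390.
Total m = m_1 x m_2 = (4.5385)(-0.0390) = -0.1770.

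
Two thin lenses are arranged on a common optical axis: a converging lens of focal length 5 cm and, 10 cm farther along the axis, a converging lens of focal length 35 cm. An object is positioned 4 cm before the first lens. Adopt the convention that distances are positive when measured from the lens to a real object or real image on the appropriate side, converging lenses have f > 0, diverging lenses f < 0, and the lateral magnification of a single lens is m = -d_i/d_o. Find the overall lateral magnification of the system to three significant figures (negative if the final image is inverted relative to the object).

35.0

Applying the thin-lens equation to the first lens, 1/5 = 1/4 + 1/d_i1, which gives d_i1 = -20.000 cm.
Its lateral magnification is m_1 = -d_i1/d_o1 = -(-20.000)/4 = 5.0000.
The intermediate image is virtual, 20.000 cm to the left of lens 1, so d_o2 = L - d_i1 = 10 - (-20.000) = 30.000 cm.
Applying the thin-lens equation again with f_2 = 35 cm and d_o2 = 30.000 cm gives d_i2 = -210.000 cm.
m_2 = -(-210.000)/(30.000) = 7.0000.
Overall magnification: m = m_1 m_2 = 35.0000.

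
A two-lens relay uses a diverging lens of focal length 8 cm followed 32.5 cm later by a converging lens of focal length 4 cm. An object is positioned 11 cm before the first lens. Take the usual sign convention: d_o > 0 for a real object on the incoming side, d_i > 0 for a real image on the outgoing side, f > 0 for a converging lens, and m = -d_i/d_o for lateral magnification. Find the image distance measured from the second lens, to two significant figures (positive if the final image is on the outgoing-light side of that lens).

4.5 cm

Lens 1: 1/d_i1 = 1/f_1 - 1/d_o1 = 1/(-8) - 1/11 = -0.21591 cm^-1, so d_i1 = -4.632 cm.
With d_i1 < 0 the first image is virtual and lies on the object side; the object distance for lens 2 is d_o2 = 32.5 - (-4.632) = 37.132 cm.
Lens 2: 1/d_i2 = 1/f_2 - 1/d_o2 = 1/4 - 1/(37.132) = 0.22307 cm^-1, so d_i2 = 4.483 cm.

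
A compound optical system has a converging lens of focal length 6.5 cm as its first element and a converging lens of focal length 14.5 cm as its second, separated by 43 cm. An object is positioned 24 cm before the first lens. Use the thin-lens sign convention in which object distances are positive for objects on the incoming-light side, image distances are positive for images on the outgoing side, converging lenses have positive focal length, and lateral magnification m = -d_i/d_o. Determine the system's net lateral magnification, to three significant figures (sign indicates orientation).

Lens 1: 1/d_i1 = 1/f_1 - 1/d_o1 = 1/6.5 - 1/24 = 0.11218 cm^-1, so d_i1 = 8.914 cm.
m_1 = -(8.914)/24 = -0.3714.
That image sits 34.086 cm in front of the second lens, so d_o2 = 34.086 cm.
Lens 2: 1/d_i2 = 1/f_2 - 1/d_o2 = 1/14.5 - 1/(34.086) = 0.03963 cm^-1, so d_i2 = 25.235 cm.
m_2 = -(25.235)/(34.086) = -0.7403.
Total m = m_1 x m_2 = (-0.3714)(-0.7403) = 0.2750.

0.275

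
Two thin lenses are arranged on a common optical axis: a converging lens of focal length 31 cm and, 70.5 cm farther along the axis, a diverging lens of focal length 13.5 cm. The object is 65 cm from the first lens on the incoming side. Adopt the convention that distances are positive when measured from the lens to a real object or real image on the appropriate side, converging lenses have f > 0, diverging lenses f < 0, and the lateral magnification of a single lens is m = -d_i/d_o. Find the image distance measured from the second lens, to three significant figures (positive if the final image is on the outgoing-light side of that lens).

Lens 1: 1/d_i1 = 1/f_1 - 1/d_o1 = 1/31 - 1/65 = 0.01687 cm^-1, so d_i1 = 59.265 cm.
That image sits 11.235 cm in front of the second lens, so d_o2 = 11.235 cm.
Lens 2: 1/d_i2 = 1/f_2 - 1/d_o2 = 1/(-13.5) - 1/(11.235) = -0.16308 cm^-1, so d_i2 = -6.132 cm.

-6.13 cm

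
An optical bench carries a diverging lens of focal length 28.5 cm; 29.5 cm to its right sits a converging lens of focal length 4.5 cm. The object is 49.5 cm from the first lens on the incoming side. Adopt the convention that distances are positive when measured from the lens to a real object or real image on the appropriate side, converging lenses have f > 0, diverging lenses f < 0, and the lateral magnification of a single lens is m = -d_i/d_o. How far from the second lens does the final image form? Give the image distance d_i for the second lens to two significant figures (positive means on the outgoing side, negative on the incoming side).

Lens 1: 1/d_i1 = 1/f_1 - 1/d_o1 = 1/(-28.5) - 1/49.5 = -0.05529 cm^-1, so d_i1 = -18.087 cm.
The intermediate image is virtual, 18.087 cm to the left of lens 1, so d_o2 = L - d_i1 = 29.5 - (-18.087) = 47.587 cm.
Lens 2: 1/d_i2 = 1/f_2 - 1/d_o2 = 1/4.5 - 1/(47.587) = 0.20121 cm^-1, so d_i2 = 4.970 cm.

5.0 cm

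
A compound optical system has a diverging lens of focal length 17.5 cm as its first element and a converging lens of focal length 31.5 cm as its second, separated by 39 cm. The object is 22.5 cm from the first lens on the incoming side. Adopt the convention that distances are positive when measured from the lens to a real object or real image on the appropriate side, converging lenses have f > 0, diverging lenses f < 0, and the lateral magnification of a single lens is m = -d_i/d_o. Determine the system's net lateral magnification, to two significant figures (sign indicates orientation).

-0.79

Lens 1: 1/d_i1 = 1/f_1 - 1/d_o1 = 1/(-17.5) - 1/22.5 = -0.10159 cm^-1, so d_i1 = -9.844 cm.
m_1 = -(-9.844)/22.5 = 0.4375.
With d_i1 < 0 the first image is virtual and lies on the object side; the object distance for lens 2 is d_o2 = 39 - (-9.844) = 48.844 cm.
Lens 2: 1/d_i2 = 1/f_2 - 1/d_o2 = 1/31.5 - 1/(48.844) = 0.01127 cm^-1, so d_i2 = 88.711 cm.
m_2 = -(88.711)/(48.844) = -1.8162.
The system's lateral magnification is m_1 m_2 = (0.4375)(-1.8162) = -0.7946.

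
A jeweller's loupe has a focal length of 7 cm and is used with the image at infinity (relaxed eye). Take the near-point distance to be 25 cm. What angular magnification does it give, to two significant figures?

M = D/f = 25/7 = 3.571.

3.6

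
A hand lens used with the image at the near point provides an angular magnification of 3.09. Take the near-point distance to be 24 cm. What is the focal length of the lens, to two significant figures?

For the image at the near point, M = 1 + D/f.
f = D/(M - 1) = 24/(3.09 - 1) = 11.483 cm.

11 cm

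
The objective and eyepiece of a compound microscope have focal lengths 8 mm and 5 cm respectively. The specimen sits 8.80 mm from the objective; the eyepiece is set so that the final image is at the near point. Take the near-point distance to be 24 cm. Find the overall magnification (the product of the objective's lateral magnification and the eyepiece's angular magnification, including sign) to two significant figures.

-58

Convert to cm: f_obj = 8 mm = 0.8 cm; d_o = 8.80 mm = 0.88 cm.
Objective: 1/d_i = 1/f_obj - 1/d_o = 1/0.8 - 1/0.88 = 0.11364 cm^-1, so d_i = 8.800 cm.
m_obj = -d_i/d_o = -8.800/0.88 = -10.000.
Eyepiece angular magnification (image at near point): M_eye = 1 + D/f_e = 1 + 24/5 = 5.800.
Overall M = m_obj x M_eye = (-10.000)(5.800) = -58.00.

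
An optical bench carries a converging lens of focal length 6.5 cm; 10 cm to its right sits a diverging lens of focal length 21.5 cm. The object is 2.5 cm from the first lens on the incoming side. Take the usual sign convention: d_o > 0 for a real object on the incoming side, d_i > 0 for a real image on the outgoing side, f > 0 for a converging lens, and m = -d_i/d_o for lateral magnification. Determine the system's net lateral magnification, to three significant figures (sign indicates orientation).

0.982

Applying the thin-lens equation to the first lens, 1/6.5 = 1/2.5 + 1/d_i1, which gives d_i1 = -4.062 cm.
Its lateral magnification is m_1 = -d_i1/d_o1 = -(-4.062)/2.5 = 1.6250.
With d_i1 < 0 the first image is virtual and lies on the object side; the object distance for lens 2 is d_o2 = 10 - (-4.062) = 14.062 cm.
Applying the thin-lens equation again with f_2 = -21.5 cm and d_o2 = 14.062 cm gives d_i2 = -8.502 cm.
m_2 = -(-8.502)/(14.062) = 0.6046.
Total m = m_1 x m_2 = (1.6250)(0.6046) = 0.9824.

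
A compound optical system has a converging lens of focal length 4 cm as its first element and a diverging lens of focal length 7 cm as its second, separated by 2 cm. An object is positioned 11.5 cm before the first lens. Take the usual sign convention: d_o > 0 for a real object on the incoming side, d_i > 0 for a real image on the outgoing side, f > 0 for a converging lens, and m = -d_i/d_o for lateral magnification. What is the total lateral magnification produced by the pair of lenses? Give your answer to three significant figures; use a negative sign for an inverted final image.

First lens: d_i1 = 1/(1/4 - 1/11.5) = 6.133 cm.
m_1 = -(6.133)/11.5 = -0.5333.
This image would form 6.133 cm past lens 1, i.e. 4.133 cm beyond lens 2, so it is a virtual object for lens 2: d_o2 = 2 - 6.133 = -4.133 cm.
Second lens: d_i2 = 1/(1/(-7) - 1/(-4.133)) = 10.093 cm.
m_2 = -(10.093)/(-4.133) = 2.4419.
Overall magnification: m = m_1 m_2 = -1.3023.

-1.30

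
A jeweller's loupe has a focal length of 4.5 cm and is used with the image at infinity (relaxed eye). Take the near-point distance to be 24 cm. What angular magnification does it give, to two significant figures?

5.3

M = D/f = 24/4.5 = 5.333.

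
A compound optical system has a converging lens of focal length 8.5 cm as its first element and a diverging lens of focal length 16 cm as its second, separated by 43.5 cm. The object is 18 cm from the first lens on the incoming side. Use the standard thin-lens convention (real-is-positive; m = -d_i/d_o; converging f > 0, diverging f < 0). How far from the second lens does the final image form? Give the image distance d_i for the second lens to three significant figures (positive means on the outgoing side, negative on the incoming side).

-10.1 cm

Lens 1: 1/d_i1 = 1/f_1 - 1/d_o1 = 1/8.5 - 1/18 = 0.06209 cm^-1, so d_i1 = 16.105 cm.
Object distance for lens 2: d_o2 = 43.5 - 16.105 = 27.395 cm.
Lens 2: 1/d_i2 = 1/f_2 - 1/d_o2 = 1/(-16) - 1/(27.395) = -0.09900 cm^-1, so d_i2 = -10.101 cm.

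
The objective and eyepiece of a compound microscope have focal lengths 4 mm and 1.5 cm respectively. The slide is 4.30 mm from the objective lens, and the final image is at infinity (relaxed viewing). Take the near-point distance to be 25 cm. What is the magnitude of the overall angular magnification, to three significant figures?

222

Convert to cm: f_obj = 4 mm = 0.4 cm; d_o = 4.30 mm = 0.43 cm.
Objective: 1/d_i = 1/f_obj - 1/d_o = 1/0.4 - 1/0.43 = 0.17442 cm^-1, so d_i = 5.733 cm.
m_obj = -d_i/d_o = -5.733/0.43 = -13.333.
Eyepiece angular magnification (image at infinity): M_eye = D/f_e = 25/1.5 = 16.667.
Overall M = m_obj x M_eye = (-13.333)(16.667) = -222.22.
|M| = 222.22.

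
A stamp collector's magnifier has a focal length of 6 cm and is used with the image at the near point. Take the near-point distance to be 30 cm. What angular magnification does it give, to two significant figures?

6.0

M = 1 + D/f = 1 + 30/6 = 6.000.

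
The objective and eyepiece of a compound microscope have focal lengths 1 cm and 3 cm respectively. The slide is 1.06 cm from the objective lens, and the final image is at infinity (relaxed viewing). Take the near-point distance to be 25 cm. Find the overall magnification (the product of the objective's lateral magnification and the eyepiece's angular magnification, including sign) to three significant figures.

Objective: 1/d_i = 1/f_obj - 1/d_o = 1/1 - 1/1.06 = 0.05660 cm^-1, so d_i = 17.667 cm.
m_obj = -d_i/d_o = -17.667/1.06 = -16.667.
Eyepiece angular magnification (image at infinity): M_eye = D/f_e = 25/3 = 8.333.
Overall M = m_obj x M_eye = (-16.667)(8.333) = -138.89.

-139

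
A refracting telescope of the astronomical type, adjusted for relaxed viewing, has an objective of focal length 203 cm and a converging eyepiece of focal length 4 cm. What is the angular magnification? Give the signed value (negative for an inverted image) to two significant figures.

-51

M = -f_obj/f_eye = -203/(4) = -50.750.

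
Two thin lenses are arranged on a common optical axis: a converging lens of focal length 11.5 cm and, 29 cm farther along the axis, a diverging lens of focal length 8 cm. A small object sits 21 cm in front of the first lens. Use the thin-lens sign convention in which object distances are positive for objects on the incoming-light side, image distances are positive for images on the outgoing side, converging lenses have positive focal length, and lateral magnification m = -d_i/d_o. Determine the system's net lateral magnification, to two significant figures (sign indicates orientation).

-0.84

Lens 1: 1/d_i1 = 1/f_1 - 1/d_o1 = 1/11.5 - 1/21 = 0.03934 cm^-1, so d_i1 = 25.421 cm.
m_1 = -(25.421)/21 = -1.2105.
Object distance for lens 2: d_o2 = 29 - 25.421 = 3.579 cm.
Lens 2: 1/d_i2 = 1/f_2 - 1/d_o2 = 1/(-8) - 1/(3.579) = -0.40441 cm^-1, so d_i2 = -2.473 cm.
m_2 = -(-2.473)/(3.579) = 0.6909.
The system's lateral magnification is m_1 m_2 = (-1.2105)(0.6909) = -0.8364.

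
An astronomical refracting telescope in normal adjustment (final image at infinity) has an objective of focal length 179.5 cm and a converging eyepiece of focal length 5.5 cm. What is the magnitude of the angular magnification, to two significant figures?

33

|M| = f_obj/|f_eye| = 179.5/5.5 = 32.636.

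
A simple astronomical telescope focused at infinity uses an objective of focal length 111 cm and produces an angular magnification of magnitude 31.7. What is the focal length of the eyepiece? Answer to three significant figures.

|M| = f_obj/f_eye, so f_eye = f_obj/|M| = 111/31.7 = 3.502 cm.

3.50 cm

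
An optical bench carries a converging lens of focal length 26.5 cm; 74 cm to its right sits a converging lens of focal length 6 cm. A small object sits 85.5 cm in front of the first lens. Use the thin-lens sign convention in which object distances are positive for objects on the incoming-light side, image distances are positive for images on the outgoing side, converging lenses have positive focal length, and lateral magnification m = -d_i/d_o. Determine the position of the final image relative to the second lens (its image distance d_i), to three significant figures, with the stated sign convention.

First lens: d_i1 = 1/(1/26.5 - 1/85.5) = 38.403 cm.
That image sits 35.597 cm in front of the second lens, so d_o2 = 35.597 cm.
Second lens: d_i2 = 1/(1/6 - 1/(35.597)) = 7.216 cm.

7.22 cm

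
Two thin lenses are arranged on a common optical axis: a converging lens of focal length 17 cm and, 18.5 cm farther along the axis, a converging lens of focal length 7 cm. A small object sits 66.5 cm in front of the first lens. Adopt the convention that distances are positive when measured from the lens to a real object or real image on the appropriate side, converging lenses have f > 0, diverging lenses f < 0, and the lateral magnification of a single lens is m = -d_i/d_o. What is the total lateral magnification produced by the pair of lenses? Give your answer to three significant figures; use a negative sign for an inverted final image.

Applying the thin-lens equation to the first lens, 1/17 = 1/66.5 + 1/d_i1, which gives d_i1 = 22.838 cm.
Its lateral magnification is m_1 = -d_i1/d_o1 = -(22.838)/66.5 = -0.3434.
Since 22.838 cm > 18.5 cm, the first image lies past the second lens and serves as a virtual object: d_o2 = L - d_i1 = -4.338 cm.
Applying the thin-lens equation again with f_2 = 7 cm and d_o2 = -4.338 cm gives d_i2 = 2.678 cm.
m_2 = -(2.678)/(-4.338) = 0.6174.
Overall magnification: m = m_1 m_2 = -0.2120.

-0.212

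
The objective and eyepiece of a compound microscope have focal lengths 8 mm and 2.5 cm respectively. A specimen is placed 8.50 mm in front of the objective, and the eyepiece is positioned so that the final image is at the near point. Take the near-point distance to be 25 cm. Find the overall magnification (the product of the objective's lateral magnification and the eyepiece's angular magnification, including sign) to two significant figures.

-180

Convert to cm: f_obj = 8 mm = 0.8 cm; d_o = 8.50 mm = 0.85 cm.
Objective: 1/d_i = 1/f_obj - 1/d_o = 1/0.8 - 1/0.85 = 0.07353 cm^-1, so d_i = 13.600 cm.
m_obj = -d_i/d_o = -13.600/0.85 = -16.000.
Eyepiece angular magnification (image at near point): M_eye = 1 + D/f_e = 1 + 25/2.5 = 11.000.
Overall M = m_obj x M_eye = (-16.000)(11.000) = -176.00.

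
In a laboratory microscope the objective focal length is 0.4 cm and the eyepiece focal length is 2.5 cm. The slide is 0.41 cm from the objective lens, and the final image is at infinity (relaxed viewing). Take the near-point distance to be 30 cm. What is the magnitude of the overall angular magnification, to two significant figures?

480

Objective: 1/d_i = 1/f_obj - 1/d_o = 1/0.4 - 1/0.41 = 0.06098 cm^-1, so d_i = 16.400 cm.
m_obj = -d_i/d_o = -16.400/0.41 = -40.000.
Eyepiece angular magnification (image at infinity): M_eye = D/f_e = 30/2.5 = 12.000.
Overall M = m_obj x M_eye = (-40.000)(12.000) = -480.00.
|M| = 480.00.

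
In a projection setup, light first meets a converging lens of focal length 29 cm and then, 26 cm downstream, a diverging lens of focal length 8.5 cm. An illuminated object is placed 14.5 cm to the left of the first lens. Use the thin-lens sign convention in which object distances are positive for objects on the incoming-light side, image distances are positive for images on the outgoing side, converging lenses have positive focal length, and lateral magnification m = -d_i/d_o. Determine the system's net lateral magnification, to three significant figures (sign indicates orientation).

Applying the thin-lens equation to the first lens, 1/29 = 1/14.5 + 1/d_i1, which gives d_i1 = -29.000 cm.
Its lateral magnification is m_1 = -d_i1/d_o1 = -(-29.000)/14.5 = 2.0000.
The intermediate image is virtual, 29.000 cm to the left of lens 1, so d_o2 = L - d_i1 = 26 - (-29.000) = 55.000 cm.
Applying the thin-lens equation again with f_2 = -8.5 cm and d_o2 = 55.000 cm gives d_i2 = -7.362 cm.
m_2 = -(-7.362)/(55.000) = 0.1339.
Total m = m_1 x m_2 = (2.0000)(0.1339) = 0.2677.

0.268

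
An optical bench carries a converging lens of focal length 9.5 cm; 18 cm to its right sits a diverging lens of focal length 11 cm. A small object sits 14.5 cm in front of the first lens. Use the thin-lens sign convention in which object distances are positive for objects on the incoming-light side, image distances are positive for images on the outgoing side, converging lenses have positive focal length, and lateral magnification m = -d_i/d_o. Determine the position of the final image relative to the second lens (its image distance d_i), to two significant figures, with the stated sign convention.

72 cm

Applying the thin-lens equation to the first lens, 1/9.5 = 1/14.5 + 1/d_i1, which gives d_i1 = 27.550 cm.
Since 27.550 cm > 18 cm, the first image lies past the second lens and serves as a virtual object: d_o2 = L - d_i1 = -9.550 cm.
Applying the thin-lens equation again with f_2 = -11 cm and d_o2 = -9.550 cm gives d_i2 = 72.448 cm.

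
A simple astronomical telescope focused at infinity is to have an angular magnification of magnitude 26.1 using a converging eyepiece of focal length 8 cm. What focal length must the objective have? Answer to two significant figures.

|M| = f_obj/|f_eye|, so f_obj = |M| x |f_eye| = 26.1 x 8 = 208.800 cm.

210 cm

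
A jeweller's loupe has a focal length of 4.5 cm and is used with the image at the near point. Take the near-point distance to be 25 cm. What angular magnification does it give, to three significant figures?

6.56

M = 1 + D/f = 1 + 25/4.5 = 6.556.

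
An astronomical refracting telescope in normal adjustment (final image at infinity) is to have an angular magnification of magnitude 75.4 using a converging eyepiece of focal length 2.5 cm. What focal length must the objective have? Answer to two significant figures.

190 cm

|M| = f_obj/|f_eye|, so f_obj = |M| x |f_eye| = 75.4 x 2.5 = 188.500 cm.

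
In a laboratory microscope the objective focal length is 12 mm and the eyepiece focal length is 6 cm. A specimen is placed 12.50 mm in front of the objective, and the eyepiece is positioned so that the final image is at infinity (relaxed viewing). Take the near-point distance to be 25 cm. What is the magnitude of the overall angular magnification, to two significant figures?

Convert to cm: f_obj = 12 mm = 1.2 cm; d_o = 12.50 mm = 1.25 cm.
Objective: 1/d_i = 1/f_obj - 1/d_o = 1/1.2 - 1/1.25 = 0.03333 cm^-1, so d_i = 30.000 cm.
m_obj = -d_i/d_o = -30.000/1.25 = -24.000.
Eyepiece angular magnification (image at infinity): M_eye = D/f_e = 25/6 = 4.167.
Overall M = m_obj x M_eye = (-24.000)(4.167) = -100.00.
|M| = 100.00.

100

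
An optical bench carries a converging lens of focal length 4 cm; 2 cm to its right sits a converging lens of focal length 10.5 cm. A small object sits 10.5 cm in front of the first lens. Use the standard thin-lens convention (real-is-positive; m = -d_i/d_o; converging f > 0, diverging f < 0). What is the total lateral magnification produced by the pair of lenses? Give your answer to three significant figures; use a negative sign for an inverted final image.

Lens 1: 1/d_i1 = 1/f_1 - 1/d_o1 = 1/4 - 1/10.5 = 0.15476 cm^-1, so d_i1 = 6.462 cm.
m_1 = -(6.462)/10.5 = -0.6154.
This image would form 6.462 cm past lens 1, i.e. 4.462 cm beyond lens 2, so it is a virtual object for lens 2: d_o2 = 2 - 6.462 = -4.462 cm.
Lens 2: 1/d_i2 = 1/f_2 - 1/d_o2 = 1/10.5 - 1/(-4.462) = 0.31938 cm^-1, so d_i2 = 3.131 cm.
m_2 = -(3.131)/(-4.462) = 0.7018.
Overall magnification: m = m_1 m_2 = -0.4319.

-0.432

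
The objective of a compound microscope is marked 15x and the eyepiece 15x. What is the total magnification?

The overall magnification of a compound microscope is the product of the objective and eyepiece magnifications:
M = M_obj x M_eye = 15 x 15 = 225.

225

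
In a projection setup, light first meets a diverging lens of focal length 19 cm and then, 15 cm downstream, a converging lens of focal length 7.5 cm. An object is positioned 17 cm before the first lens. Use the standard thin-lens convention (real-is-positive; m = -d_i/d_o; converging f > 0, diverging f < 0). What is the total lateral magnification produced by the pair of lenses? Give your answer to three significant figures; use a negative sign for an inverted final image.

-0.240

First lens: d_i1 = 1/(1/(-19) - 1/17) = -8.972 cm.
m_1 = -(-8.972)/17 = 0.5278.
With d_i1 < 0 the first image is virtual and lies on the object side; the object distance for lens 2 is d_o2 = 15 - (-8.972) = 23.972 cm.
Second lens: d_i2 = 1/(1/7.5 - 1/(23.972)) = 10.915 cm.
m_2 = -(10.915)/(23.972) = -0.4553.
The system's lateral magnification is m_1 m_2 = (0.5278)(-0.4553) = -0.2403.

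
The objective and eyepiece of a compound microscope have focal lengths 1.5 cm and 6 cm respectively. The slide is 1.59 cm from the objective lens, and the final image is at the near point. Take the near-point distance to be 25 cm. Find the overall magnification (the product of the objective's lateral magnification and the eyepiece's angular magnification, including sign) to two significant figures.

Objective: 1/d_i = 1/f_obj - 1/d_o = 1/1.5 - 1/1.59 = 0.03774 cm^-1, so d_i = 26.500 cm.
m_obj = -d_i/d_o = -26.500/1.59 = -16.667.
Eyepiece angular magnification (image at near point): M_eye = 1 + D/f_e = 1 + 25/6 = 5.167.
Overall M = m_obj x M_eye = (-16.667)(5.167) = -86.11.

-86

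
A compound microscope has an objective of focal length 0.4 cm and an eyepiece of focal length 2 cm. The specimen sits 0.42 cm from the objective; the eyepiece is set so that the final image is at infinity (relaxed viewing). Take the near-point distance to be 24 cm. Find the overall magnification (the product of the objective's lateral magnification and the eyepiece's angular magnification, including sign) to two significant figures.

-240

Objective: 1/d_i = 1/f_obj - 1/d_o = 1/0.4 - 1/0.42 = 0.11905 cm^-1, so d_i = 8.400 cm.
m_obj = -d_i/d_o = -8.400/0.42 = -20.000.
Eyepiece angular magnification (image at infinity): M_eye = D/f_e = 24/2 = 12.000.
Overall M = m_obj x M_eye = (-20.000)(12.000) = -240.00.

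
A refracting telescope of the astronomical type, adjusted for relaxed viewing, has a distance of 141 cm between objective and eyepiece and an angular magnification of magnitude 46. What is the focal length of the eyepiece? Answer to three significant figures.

In normal adjustment the tube length equals f_obj + f_eye and |M| = f_obj/f_eye.
So f_obj = 46 f_eye and 46 f_eye + f_eye = 141 cm, giving f_eye = 141/47 = 3.000 cm and f_obj = 138.000 cm.

3.00 cm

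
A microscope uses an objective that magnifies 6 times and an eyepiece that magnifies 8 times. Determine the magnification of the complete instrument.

The overall magnification of a compound microscope is the product of the objective and eyepiece magnifications:
M = M_obj x M_eye = 6 x 8 = 48.

48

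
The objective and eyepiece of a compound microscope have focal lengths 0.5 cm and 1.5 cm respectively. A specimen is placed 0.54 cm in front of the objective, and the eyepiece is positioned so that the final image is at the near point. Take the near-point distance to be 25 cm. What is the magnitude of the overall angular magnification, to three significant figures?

221

Objective: 1/d_i = 1/f_obj - 1/d_o = 1/0.5 - 1/0.54 = 0.14815 cm^-1, so d_i = 6.750 cm.
m_obj = -d_i/d_o = -6.750/0.54 = -12.500.
Eyepiece angular magnification (image at near point): M_eye = 1 + D/f_e = 1 + 25/1.5 = 17.667.
Overall M = m_obj x M_eye = (-12.500)(17.667) = -220.83.
|M| = 220.83.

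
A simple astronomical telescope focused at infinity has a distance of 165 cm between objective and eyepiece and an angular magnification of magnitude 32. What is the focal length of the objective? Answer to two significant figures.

In normal adjustment the tube length equals f_obj + f_eye and |M| = f_obj/f_eye.
So f_obj = 32 f_eye and 32 f_eye + f_eye = 165 cm, giving f_eye = 165/33 = 5.000 cm and f_obj = 160.000 cm.

160 cm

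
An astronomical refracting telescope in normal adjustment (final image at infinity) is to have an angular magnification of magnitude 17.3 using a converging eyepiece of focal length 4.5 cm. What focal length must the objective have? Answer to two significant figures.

|M| = f_obj/|f_eye|, so f_obj = |M| x |f_eye| = 17.3 x 4.5 = 77.850 cm.

78 cm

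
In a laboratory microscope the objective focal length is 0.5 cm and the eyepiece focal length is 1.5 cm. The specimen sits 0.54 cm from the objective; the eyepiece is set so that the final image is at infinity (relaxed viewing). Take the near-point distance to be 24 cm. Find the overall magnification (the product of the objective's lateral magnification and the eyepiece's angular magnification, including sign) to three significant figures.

Objective: 1/d_i = 1/f_obj - 1/d_o = 1/0.5 - 1/0.54 = 0.14815 cm^-1, so d_i = 6.750 cm.
m_obj = -d_i/d_o = -6.750/0.54 = -12.500.
Eyepiece angular magnification (image at infinity): M_eye = D/f_e = 24/1.5 = 16.000.
Overall M = m_obj x M_eye = (-12.500)(16.000) = -200.00.

-200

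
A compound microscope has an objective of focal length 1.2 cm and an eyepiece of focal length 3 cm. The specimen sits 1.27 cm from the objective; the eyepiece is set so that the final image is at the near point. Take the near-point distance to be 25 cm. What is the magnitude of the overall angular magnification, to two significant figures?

Objective: 1/d_i = 1/f_obj - 1/d_o = 1/1.2 - 1/1.27 = 0.04593 cm^-1, so d_i = 21.771 cm.
m_obj = -d_i/d_o = -21.771/1.27 = -17.143.
Eyepiece angular magnification (image at near point): M_eye = 1 + D/f_e = 1 + 25/3 = 9.333.
Overall M = m_obj x M_eye = (-17.143)(9.333) = -160.00.
|M| = 160.00.

160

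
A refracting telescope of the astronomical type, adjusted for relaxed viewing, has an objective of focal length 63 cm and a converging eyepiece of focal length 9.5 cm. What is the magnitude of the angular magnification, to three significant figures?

6.63

|M| = f_obj/|f_eye| = 63/9.5 = 6.632.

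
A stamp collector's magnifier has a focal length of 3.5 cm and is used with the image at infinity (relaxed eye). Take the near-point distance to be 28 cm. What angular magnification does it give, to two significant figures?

M = D/f = 28/3.5 = 8.000.

8.0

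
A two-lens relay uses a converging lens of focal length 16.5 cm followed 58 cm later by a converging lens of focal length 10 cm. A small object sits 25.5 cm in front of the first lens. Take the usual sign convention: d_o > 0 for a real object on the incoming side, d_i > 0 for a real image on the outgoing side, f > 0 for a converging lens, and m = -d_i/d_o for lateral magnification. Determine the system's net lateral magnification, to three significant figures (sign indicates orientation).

14.7

Applying the thin-lens equation to the first lens, 1/16.5 = 1/25.5 + 1/d_i1, which gives d_i1 = 46.750 cm.
Its lateral magnification is m_1 = -d_i1/d_o1 = -(46.750)/25.5 = -1.8333.
That image sits 11.250 cm in front of the second lens, so d_o2 = 11.250 cm.
Applying the thin-lens equation again with f_2 = 10 cm and d_o2 = 11.250 cm gives d_i2 = 90.000 cm.
m_2 = -(90.000)/(11.250) = -8.0000.
Total m = m_1 x m_2 = (-1.8333)(-8.0000) = 14.6667.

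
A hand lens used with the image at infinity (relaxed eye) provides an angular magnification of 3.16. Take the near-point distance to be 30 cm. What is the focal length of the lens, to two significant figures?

For the image at infinity, M = D/f.
f = D/M = 30/3.16 = 9.494 cm.

9.5 cm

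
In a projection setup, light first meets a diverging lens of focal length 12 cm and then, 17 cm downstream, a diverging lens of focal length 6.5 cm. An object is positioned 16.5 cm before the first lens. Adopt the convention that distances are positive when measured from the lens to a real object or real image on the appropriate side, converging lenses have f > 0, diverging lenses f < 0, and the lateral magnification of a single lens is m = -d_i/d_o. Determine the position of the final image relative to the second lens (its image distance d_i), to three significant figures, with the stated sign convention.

Applying the thin-lens equation to the first lens, 1/(-12) = 1/16.5 + 1/d_i1, which gives d_i1 = -6.947 cm.
With d_i1 < 0 the first image is virtual and lies on the object side; the object distance for lens 2 is d_o2 = 17 - (-6.947) = 23.947 cm.
Applying the thin-lens equation again with f_2 = -6.5 cm and d_o2 = 23.947 cm gives d_i2 = -5.112 cm.

-5.11 cm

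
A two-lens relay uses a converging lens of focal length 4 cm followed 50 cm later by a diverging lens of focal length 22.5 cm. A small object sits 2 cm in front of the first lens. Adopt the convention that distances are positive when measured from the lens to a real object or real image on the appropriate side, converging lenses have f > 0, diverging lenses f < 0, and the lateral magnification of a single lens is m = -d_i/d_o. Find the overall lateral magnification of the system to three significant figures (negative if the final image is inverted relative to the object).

Applying the thin-lens equation to the first lens, 1/4 = 1/2 + 1/d_i1, which gives d_i1 = -4.000 cm.
Its lateral magnification is m_1 = -d_i1/d_o1 = -(-4.000)/2 = 2.0000.
With d_i1 < 0 the first image is virtual and lies on the object side; the object distance for lens 2 is d_o2 = 50 - (-4.000) = 54.000 cm.
Applying the thin-lens equation again with f_2 = -22.5 cm and d_o2 = 54.000 cm gives d_i2 = -15.882 cm.
m_2 = -(-15.882)/(54.000) = 0.2941.
Overall magnification: m = m_1 m_2 = 0.5882.

0.588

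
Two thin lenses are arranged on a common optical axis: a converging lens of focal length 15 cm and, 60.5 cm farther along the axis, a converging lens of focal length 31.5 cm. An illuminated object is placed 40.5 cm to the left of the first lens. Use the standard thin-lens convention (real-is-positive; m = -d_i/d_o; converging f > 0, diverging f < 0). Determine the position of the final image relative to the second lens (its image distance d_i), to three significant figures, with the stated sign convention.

Lens 1: 1/d_i1 = 1/f_1 - 1/d_o1 = 1/15 - 1/40.5 = 0.04198 cm^-1, so d_i1 = 23.824 cm.
Object distance for lens 2: d_o2 = 60.5 - 23.824 = 36.676 cm.
Lens 2: 1/d_i2 = 1/f_2 - 1/d_o2 = 1/31.5 - 1/(36.676) = 0.00448 cm^-1, so d_i2 = 223.185 cm.

223 cm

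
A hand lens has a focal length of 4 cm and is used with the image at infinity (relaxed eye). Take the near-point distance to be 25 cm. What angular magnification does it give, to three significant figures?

M = D/f = 25/4 = 6.250.

6.25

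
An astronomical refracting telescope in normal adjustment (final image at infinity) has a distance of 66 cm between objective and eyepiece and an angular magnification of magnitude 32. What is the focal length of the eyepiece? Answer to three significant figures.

In normal adjustment the tube length equals f_obj + f_eye and |M| = f_obj/f_eye.
So f_obj = 32 f_eye and 32 f_eye + f_eye = 66 cm, giving f_eye = 66/33 = 2.000 cm and f_obj = 64.000 cm.

2.00 cm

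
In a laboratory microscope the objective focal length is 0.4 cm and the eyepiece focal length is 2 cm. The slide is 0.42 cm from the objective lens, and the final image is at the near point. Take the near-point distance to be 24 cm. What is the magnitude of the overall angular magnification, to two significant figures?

Objective: 1/d_i = 1/f_obj - 1/d_o = 1/0.4 - 1/0.42 = 0.11905 cm^-1, so d_i = 8.400 cm.
m_obj = -d_i/d_o = -8.400/0.42 = -20.000.
Eyepiece angular magnification (image at near point): M_eye = 1 + D/f_e = 1 + 24/2 = 13.000.
Overall M = m_obj x M_eye = (-20.000)(13.000) = -260.00.
|M| = 260.00.

260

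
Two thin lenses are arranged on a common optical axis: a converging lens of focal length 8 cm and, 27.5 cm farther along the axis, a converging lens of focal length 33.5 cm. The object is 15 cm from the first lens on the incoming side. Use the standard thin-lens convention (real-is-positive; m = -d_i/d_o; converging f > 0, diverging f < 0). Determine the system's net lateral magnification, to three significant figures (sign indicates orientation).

First lens: d_i1 = 1/(1/8 - 1/15) = 17.143 cm.
m_1 = -(17.143)/15 = -1.1429.
The intermediate image is 17.143 cm to the right of lens 1, so d_o2 = L - d_i1 = 27.5 - 17.143 = 10.357 cm.
Second lens: d_i2 = 1/(1/33.5 - 1/(10.357)) = -14.992 cm.
m_2 = -(-14.992)/(10.357) = 1.4475.
Overall magnification: m = m_1 m_2 = -1.6543.

-1.65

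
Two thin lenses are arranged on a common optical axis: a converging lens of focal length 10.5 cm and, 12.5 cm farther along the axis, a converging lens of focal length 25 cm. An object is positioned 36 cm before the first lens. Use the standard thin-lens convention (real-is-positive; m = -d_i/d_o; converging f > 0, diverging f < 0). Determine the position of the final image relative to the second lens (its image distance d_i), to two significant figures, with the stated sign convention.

Lens 1: 1/d_i1 = 1/f_1 - 1/d_o1 = 1/10.5 - 1/36 = 0.06746 cm^-1, so d_i1 = 14.824 cm.
Since 14.824 cm > 12.5 cm, the first image lies past the second lens and serves as a virtual object: d_o2 = L - d_i1 = -2.324 cm.
Lens 2: 1/d_i2 = 1/f_2 - 1/d_o2 = 1/25 - 1/(-2.324) = 0.47038 cm^-1, so d_i2 = 2.126 cm.

2.1 cm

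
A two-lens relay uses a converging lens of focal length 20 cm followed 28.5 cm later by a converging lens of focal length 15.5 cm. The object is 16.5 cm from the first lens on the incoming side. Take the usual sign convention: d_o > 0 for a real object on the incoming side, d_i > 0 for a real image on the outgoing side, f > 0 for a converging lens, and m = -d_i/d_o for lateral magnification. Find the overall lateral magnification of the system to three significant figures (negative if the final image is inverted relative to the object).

-0.826

Applying the thin-lens equation to the first lens, 1/20 = 1/16.5 + 1/d_i1, which gives d_i1 = -94.286 cm.
Its lateral magnification is m_1 = -d_i1/d_o1 = -(-94.286)/16.5 = 5.7143.
The intermediate image is virtual, 94.286 cm to the left of lens 1, so d_o2 = L - d_i1 = 28.5 - (-94.286) = 122.786 cm.
Applying the thin-lens equation again with f_2 = 15.5 cm and d_o2 = 122.786 cm gives d_i2 = 17.739 cm.
m_2 = -(17.739)/(122.786) = -0.1445.
Total m = m_1 x m_2 = (5.7143)(-0.1445) = -0.8256.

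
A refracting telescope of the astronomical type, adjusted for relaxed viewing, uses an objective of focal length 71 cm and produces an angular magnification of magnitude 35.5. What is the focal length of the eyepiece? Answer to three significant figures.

2.00 cm

|M| = f_obj/f_eye, so f_eye = f_obj/|M| = 71/35.5 = 2.000 cm.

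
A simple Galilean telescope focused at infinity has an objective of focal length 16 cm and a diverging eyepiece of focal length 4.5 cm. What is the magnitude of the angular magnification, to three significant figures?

3.56

|M| = f_obj/|f_eye| = 16/4.5 = 3.556.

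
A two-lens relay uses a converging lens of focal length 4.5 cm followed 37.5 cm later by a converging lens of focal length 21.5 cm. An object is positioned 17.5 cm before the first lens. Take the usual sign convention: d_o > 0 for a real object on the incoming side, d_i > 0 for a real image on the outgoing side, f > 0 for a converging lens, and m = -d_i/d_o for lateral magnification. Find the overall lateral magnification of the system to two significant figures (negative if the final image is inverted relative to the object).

0.75

Applying the thin-lens equation to the first lens, 1/4.5 = 1/17.5 + 1/d_i1, which gives d_i1 = 6.058 cm.
Its lateral magnification is m_1 = -d_i1/d_o1 = -(6.058)/17.5 = -0.3462.
The intermediate image is 6.058 cm to the right of lens 1, so d_o2 = L - d_i1 = 37.5 - 6.058 = 31.442 cm.
Applying the thin-lens equation again with f_2 = 21.5 cm and d_o2 = 31.442 cm gives d_i2 = 67.993 cm.
m_2 = -(67.993)/(31.442) = -2.1625.
Total m = m_1 x m_2 = (-0.3462)(-2.1625) = 0.7485.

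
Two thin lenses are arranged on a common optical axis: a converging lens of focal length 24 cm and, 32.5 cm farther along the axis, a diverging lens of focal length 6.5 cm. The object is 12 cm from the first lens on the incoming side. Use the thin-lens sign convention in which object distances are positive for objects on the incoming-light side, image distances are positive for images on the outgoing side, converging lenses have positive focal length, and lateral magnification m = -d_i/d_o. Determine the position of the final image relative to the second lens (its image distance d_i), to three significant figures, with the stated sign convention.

First lens: d_i1 = 1/(1/24 - 1/12) = -24.000 cm.
With d_i1 < 0 the first image is virtual and lies on the object side; the object distance for lens 2 is d_o2 = 32.5 - (-24.000) = 56.500 cm.
Second lens: d_i2 = 1/(1/(-6.5) - 1/(56.500)) = -5.829 cm.

-5.83 cm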